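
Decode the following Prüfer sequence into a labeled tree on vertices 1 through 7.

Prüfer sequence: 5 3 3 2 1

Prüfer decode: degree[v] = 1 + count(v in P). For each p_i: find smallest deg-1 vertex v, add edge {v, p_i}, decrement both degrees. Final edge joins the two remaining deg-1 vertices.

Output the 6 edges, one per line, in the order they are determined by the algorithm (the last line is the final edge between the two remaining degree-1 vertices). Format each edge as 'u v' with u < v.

Initial degrees: {1:2, 2:2, 3:3, 4:1, 5:2, 6:1, 7:1}
Step 1: smallest deg-1 vertex = 4, p_1 = 5. Add edge {4,5}. Now deg[4]=0, deg[5]=1.
Step 2: smallest deg-1 vertex = 5, p_2 = 3. Add edge {3,5}. Now deg[5]=0, deg[3]=2.
Step 3: smallest deg-1 vertex = 6, p_3 = 3. Add edge {3,6}. Now deg[6]=0, deg[3]=1.
Step 4: smallest deg-1 vertex = 3, p_4 = 2. Add edge {2,3}. Now deg[3]=0, deg[2]=1.
Step 5: smallest deg-1 vertex = 2, p_5 = 1. Add edge {1,2}. Now deg[2]=0, deg[1]=1.
Final: two remaining deg-1 vertices are 1, 7. Add edge {1,7}.

Answer: 4 5
3 5
3 6
2 3
1 2
1 7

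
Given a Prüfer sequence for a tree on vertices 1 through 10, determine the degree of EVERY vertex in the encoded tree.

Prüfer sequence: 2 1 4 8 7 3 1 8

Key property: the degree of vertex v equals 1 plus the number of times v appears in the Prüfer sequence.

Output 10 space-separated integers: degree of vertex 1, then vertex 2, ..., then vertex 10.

Answer: 3 2 2 2 1 1 2 3 1 1

Derivation:
p_1 = 2: count[2] becomes 1
p_2 = 1: count[1] becomes 1
p_3 = 4: count[4] becomes 1
p_4 = 8: count[8] becomes 1
p_5 = 7: count[7] becomes 1
p_6 = 3: count[3] becomes 1
p_7 = 1: count[1] becomes 2
p_8 = 8: count[8] becomes 2
Degrees (1 + count): deg[1]=1+2=3, deg[2]=1+1=2, deg[3]=1+1=2, deg[4]=1+1=2, deg[5]=1+0=1, deg[6]=1+0=1, deg[7]=1+1=2, deg[8]=1+2=3, deg[9]=1+0=1, deg[10]=1+0=1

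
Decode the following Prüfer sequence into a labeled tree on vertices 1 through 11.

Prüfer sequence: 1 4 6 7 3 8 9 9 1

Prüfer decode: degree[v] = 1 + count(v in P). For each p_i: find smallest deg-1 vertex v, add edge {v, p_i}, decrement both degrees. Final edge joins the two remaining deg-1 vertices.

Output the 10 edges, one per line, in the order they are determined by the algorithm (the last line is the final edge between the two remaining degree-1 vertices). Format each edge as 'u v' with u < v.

Initial degrees: {1:3, 2:1, 3:2, 4:2, 5:1, 6:2, 7:2, 8:2, 9:3, 10:1, 11:1}
Step 1: smallest deg-1 vertex = 2, p_1 = 1. Add edge {1,2}. Now deg[2]=0, deg[1]=2.
Step 2: smallest deg-1 vertex = 5, p_2 = 4. Add edge {4,5}. Now deg[5]=0, deg[4]=1.
Step 3: smallest deg-1 vertex = 4, p_3 = 6. Add edge {4,6}. Now deg[4]=0, deg[6]=1.
Step 4: smallest deg-1 vertex = 6, p_4 = 7. Add edge {6,7}. Now deg[6]=0, deg[7]=1.
Step 5: smallest deg-1 vertex = 7, p_5 = 3. Add edge {3,7}. Now deg[7]=0, deg[3]=1.
Step 6: smallest deg-1 vertex = 3, p_6 = 8. Add edge {3,8}. Now deg[3]=0, deg[8]=1.
Step 7: smallest deg-1 vertex = 8, p_7 = 9. Add edge {8,9}. Now deg[8]=0, deg[9]=2.
Step 8: smallest deg-1 vertex = 10, p_8 = 9. Add edge {9,10}. Now deg[10]=0, deg[9]=1.
Step 9: smallest deg-1 vertex = 9, p_9 = 1. Add edge {1,9}. Now deg[9]=0, deg[1]=1.
Final: two remaining deg-1 vertices are 1, 11. Add edge {1,11}.

Answer: 1 2
4 5
4 6
6 7
3 7
3 8
8 9
9 10
1 9
1 11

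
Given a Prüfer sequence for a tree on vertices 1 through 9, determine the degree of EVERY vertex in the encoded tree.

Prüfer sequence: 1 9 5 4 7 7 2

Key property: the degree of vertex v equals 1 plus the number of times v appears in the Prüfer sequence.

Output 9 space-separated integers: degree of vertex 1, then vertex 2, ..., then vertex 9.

Answer: 2 2 1 2 2 1 3 1 2

Derivation:
p_1 = 1: count[1] becomes 1
p_2 = 9: count[9] becomes 1
p_3 = 5: count[5] becomes 1
p_4 = 4: count[4] becomes 1
p_5 = 7: count[7] becomes 1
p_6 = 7: count[7] becomes 2
p_7 = 2: count[2] becomes 1
Degrees (1 + count): deg[1]=1+1=2, deg[2]=1+1=2, deg[3]=1+0=1, deg[4]=1+1=2, deg[5]=1+1=2, deg[6]=1+0=1, deg[7]=1+2=3, deg[8]=1+0=1, deg[9]=1+1=2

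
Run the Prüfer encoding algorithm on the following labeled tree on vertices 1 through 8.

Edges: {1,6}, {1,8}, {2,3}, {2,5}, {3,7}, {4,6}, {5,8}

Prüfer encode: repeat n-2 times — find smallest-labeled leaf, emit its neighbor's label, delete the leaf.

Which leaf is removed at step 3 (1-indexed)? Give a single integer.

Answer: 1

Derivation:
Step 1: current leaves = {4,7}. Remove leaf 4 (neighbor: 6).
Step 2: current leaves = {6,7}. Remove leaf 6 (neighbor: 1).
Step 3: current leaves = {1,7}. Remove leaf 1 (neighbor: 8).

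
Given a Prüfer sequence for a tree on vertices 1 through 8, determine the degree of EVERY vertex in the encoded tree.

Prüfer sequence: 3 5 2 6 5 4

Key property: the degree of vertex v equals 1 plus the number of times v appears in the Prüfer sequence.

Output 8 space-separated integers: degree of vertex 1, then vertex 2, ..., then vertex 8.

Answer: 1 2 2 2 3 2 1 1

Derivation:
p_1 = 3: count[3] becomes 1
p_2 = 5: count[5] becomes 1
p_3 = 2: count[2] becomes 1
p_4 = 6: count[6] becomes 1
p_5 = 5: count[5] becomes 2
p_6 = 4: count[4] becomes 1
Degrees (1 + count): deg[1]=1+0=1, deg[2]=1+1=2, deg[3]=1+1=2, deg[4]=1+1=2, deg[5]=1+2=3, deg[6]=1+1=2, deg[7]=1+0=1, deg[8]=1+0=1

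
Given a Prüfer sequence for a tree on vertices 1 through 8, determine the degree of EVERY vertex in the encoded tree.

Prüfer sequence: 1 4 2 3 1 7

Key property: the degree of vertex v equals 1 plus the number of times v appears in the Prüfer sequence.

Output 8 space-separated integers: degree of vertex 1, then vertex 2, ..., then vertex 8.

Answer: 3 2 2 2 1 1 2 1

Derivation:
p_1 = 1: count[1] becomes 1
p_2 = 4: count[4] becomes 1
p_3 = 2: count[2] becomes 1
p_4 = 3: count[3] becomes 1
p_5 = 1: count[1] becomes 2
p_6 = 7: count[7] becomes 1
Degrees (1 + count): deg[1]=1+2=3, deg[2]=1+1=2, deg[3]=1+1=2, deg[4]=1+1=2, deg[5]=1+0=1, deg[6]=1+0=1, deg[7]=1+1=2, deg[8]=1+0=1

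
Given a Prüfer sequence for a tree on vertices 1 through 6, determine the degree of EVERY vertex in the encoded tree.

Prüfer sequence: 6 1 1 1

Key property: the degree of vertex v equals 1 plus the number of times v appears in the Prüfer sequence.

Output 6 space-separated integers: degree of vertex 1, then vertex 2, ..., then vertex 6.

Answer: 4 1 1 1 1 2

Derivation:
p_1 = 6: count[6] becomes 1
p_2 = 1: count[1] becomes 1
p_3 = 1: count[1] becomes 2
p_4 = 1: count[1] becomes 3
Degrees (1 + count): deg[1]=1+3=4, deg[2]=1+0=1, deg[3]=1+0=1, deg[4]=1+0=1, deg[5]=1+0=1, deg[6]=1+1=2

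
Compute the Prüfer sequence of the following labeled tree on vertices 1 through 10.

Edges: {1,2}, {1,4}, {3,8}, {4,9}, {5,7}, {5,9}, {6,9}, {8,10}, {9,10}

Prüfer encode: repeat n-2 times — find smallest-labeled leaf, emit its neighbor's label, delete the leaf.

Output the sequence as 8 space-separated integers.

Answer: 1 4 8 9 9 5 9 10

Derivation:
Step 1: leaves = {2,3,6,7}. Remove smallest leaf 2, emit neighbor 1.
Step 2: leaves = {1,3,6,7}. Remove smallest leaf 1, emit neighbor 4.
Step 3: leaves = {3,4,6,7}. Remove smallest leaf 3, emit neighbor 8.
Step 4: leaves = {4,6,7,8}. Remove smallest leaf 4, emit neighbor 9.
Step 5: leaves = {6,7,8}. Remove smallest leaf 6, emit neighbor 9.
Step 6: leaves = {7,8}. Remove smallest leaf 7, emit neighbor 5.
Step 7: leaves = {5,8}. Remove smallest leaf 5, emit neighbor 9.
Step 8: leaves = {8,9}. Remove smallest leaf 8, emit neighbor 10.
Done: 2 vertices remain (9, 10). Sequence = [1 4 8 9 9 5 9 10]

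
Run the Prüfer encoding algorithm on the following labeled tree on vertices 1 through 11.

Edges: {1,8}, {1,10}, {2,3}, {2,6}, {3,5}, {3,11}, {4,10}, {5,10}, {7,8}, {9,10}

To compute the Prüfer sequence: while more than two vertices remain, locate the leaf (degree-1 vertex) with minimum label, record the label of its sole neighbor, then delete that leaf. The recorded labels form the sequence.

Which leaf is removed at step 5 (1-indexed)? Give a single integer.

Step 1: current leaves = {4,6,7,9,11}. Remove leaf 4 (neighbor: 10).
Step 2: current leaves = {6,7,9,11}. Remove leaf 6 (neighbor: 2).
Step 3: current leaves = {2,7,9,11}. Remove leaf 2 (neighbor: 3).
Step 4: current leaves = {7,9,11}. Remove leaf 7 (neighbor: 8).
Step 5: current leaves = {8,9,11}. Remove leaf 8 (neighbor: 1).

Answer: 8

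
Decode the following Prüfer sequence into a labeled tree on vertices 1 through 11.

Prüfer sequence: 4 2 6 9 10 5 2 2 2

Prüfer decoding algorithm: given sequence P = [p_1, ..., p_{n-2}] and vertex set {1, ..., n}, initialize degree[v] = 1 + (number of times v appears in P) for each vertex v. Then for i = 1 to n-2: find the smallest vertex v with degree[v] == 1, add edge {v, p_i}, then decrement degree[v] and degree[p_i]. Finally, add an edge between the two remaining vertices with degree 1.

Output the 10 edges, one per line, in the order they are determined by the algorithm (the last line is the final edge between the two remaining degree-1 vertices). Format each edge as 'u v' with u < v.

Initial degrees: {1:1, 2:5, 3:1, 4:2, 5:2, 6:2, 7:1, 8:1, 9:2, 10:2, 11:1}
Step 1: smallest deg-1 vertex = 1, p_1 = 4. Add edge {1,4}. Now deg[1]=0, deg[4]=1.
Step 2: smallest deg-1 vertex = 3, p_2 = 2. Add edge {2,3}. Now deg[3]=0, deg[2]=4.
Step 3: smallest deg-1 vertex = 4, p_3 = 6. Add edge {4,6}. Now deg[4]=0, deg[6]=1.
Step 4: smallest deg-1 vertex = 6, p_4 = 9. Add edge {6,9}. Now deg[6]=0, deg[9]=1.
Step 5: smallest deg-1 vertex = 7, p_5 = 10. Add edge {7,10}. Now deg[7]=0, deg[10]=1.
Step 6: smallest deg-1 vertex = 8, p_6 = 5. Add edge {5,8}. Now deg[8]=0, deg[5]=1.
Step 7: smallest deg-1 vertex = 5, p_7 = 2. Add edge {2,5}. Now deg[5]=0, deg[2]=3.
Step 8: smallest deg-1 vertex = 9, p_8 = 2. Add edge {2,9}. Now deg[9]=0, deg[2]=2.
Step 9: smallest deg-1 vertex = 10, p_9 = 2. Add edge {2,10}. Now deg[10]=0, deg[2]=1.
Final: two remaining deg-1 vertices are 2, 11. Add edge {2,11}.

Answer: 1 4
2 3
4 6
6 9
7 10
5 8
2 5
2 9
2 10
2 11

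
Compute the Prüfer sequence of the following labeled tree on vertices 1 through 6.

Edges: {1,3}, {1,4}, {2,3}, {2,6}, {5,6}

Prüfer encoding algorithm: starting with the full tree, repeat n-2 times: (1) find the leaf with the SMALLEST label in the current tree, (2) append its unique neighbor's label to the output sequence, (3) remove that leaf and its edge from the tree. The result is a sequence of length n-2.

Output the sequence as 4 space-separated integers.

Step 1: leaves = {4,5}. Remove smallest leaf 4, emit neighbor 1.
Step 2: leaves = {1,5}. Remove smallest leaf 1, emit neighbor 3.
Step 3: leaves = {3,5}. Remove smallest leaf 3, emit neighbor 2.
Step 4: leaves = {2,5}. Remove smallest leaf 2, emit neighbor 6.
Done: 2 vertices remain (5, 6). Sequence = [1 3 2 6]

Answer: 1 3 2 6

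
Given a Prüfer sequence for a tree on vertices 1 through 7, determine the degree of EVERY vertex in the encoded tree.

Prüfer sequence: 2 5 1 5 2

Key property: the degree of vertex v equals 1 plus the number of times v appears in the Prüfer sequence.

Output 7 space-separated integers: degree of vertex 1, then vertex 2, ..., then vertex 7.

Answer: 2 3 1 1 3 1 1

Derivation:
p_1 = 2: count[2] becomes 1
p_2 = 5: count[5] becomes 1
p_3 = 1: count[1] becomes 1
p_4 = 5: count[5] becomes 2
p_5 = 2: count[2] becomes 2
Degrees (1 + count): deg[1]=1+1=2, deg[2]=1+2=3, deg[3]=1+0=1, deg[4]=1+0=1, deg[5]=1+2=3, deg[6]=1+0=1, deg[7]=1+0=1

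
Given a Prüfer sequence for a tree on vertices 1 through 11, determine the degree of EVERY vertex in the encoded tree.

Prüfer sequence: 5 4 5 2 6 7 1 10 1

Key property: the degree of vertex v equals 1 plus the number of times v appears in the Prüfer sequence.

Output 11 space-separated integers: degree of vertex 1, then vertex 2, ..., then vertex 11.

Answer: 3 2 1 2 3 2 2 1 1 2 1

Derivation:
p_1 = 5: count[5] becomes 1
p_2 = 4: count[4] becomes 1
p_3 = 5: count[5] becomes 2
p_4 = 2: count[2] becomes 1
p_5 = 6: count[6] becomes 1
p_6 = 7: count[7] becomes 1
p_7 = 1: count[1] becomes 1
p_8 = 10: count[10] becomes 1
p_9 = 1: count[1] becomes 2
Degrees (1 + count): deg[1]=1+2=3, deg[2]=1+1=2, deg[3]=1+0=1, deg[4]=1+1=2, deg[5]=1+2=3, deg[6]=1+1=2, deg[7]=1+1=2, deg[8]=1+0=1, deg[9]=1+0=1, deg[10]=1+1=2, deg[11]=1+0=1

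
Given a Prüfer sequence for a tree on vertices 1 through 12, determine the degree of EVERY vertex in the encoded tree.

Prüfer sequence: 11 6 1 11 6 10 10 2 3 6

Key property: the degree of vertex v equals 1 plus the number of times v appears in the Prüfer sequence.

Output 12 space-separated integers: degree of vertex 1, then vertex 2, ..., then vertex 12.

p_1 = 11: count[11] becomes 1
p_2 = 6: count[6] becomes 1
p_3 = 1: count[1] becomes 1
p_4 = 11: count[11] becomes 2
p_5 = 6: count[6] becomes 2
p_6 = 10: count[10] becomes 1
p_7 = 10: count[10] becomes 2
p_8 = 2: count[2] becomes 1
p_9 = 3: count[3] becomes 1
p_10 = 6: count[6] becomes 3
Degrees (1 + count): deg[1]=1+1=2, deg[2]=1+1=2, deg[3]=1+1=2, deg[4]=1+0=1, deg[5]=1+0=1, deg[6]=1+3=4, deg[7]=1+0=1, deg[8]=1+0=1, deg[9]=1+0=1, deg[10]=1+2=3, deg[11]=1+2=3, deg[12]=1+0=1

Answer: 2 2 2 1 1 4 1 1 1 3 3 1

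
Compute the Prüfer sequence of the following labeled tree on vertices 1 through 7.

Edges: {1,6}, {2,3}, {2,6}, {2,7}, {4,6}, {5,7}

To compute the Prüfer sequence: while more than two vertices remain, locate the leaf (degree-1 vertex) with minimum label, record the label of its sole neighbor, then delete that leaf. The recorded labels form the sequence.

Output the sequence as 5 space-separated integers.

Answer: 6 2 6 7 2

Derivation:
Step 1: leaves = {1,3,4,5}. Remove smallest leaf 1, emit neighbor 6.
Step 2: leaves = {3,4,5}. Remove smallest leaf 3, emit neighbor 2.
Step 3: leaves = {4,5}. Remove smallest leaf 4, emit neighbor 6.
Step 4: leaves = {5,6}. Remove smallest leaf 5, emit neighbor 7.
Step 5: leaves = {6,7}. Remove smallest leaf 6, emit neighbor 2.
Done: 2 vertices remain (2, 7). Sequence = [6 2 6 7 2]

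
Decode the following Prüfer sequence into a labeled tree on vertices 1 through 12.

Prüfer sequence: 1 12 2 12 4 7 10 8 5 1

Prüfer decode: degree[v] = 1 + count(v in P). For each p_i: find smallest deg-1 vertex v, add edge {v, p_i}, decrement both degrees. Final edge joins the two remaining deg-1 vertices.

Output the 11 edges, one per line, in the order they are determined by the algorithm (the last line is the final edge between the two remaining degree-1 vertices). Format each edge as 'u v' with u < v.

Answer: 1 3
6 12
2 9
2 12
4 11
4 7
7 10
8 10
5 8
1 5
1 12

Derivation:
Initial degrees: {1:3, 2:2, 3:1, 4:2, 5:2, 6:1, 7:2, 8:2, 9:1, 10:2, 11:1, 12:3}
Step 1: smallest deg-1 vertex = 3, p_1 = 1. Add edge {1,3}. Now deg[3]=0, deg[1]=2.
Step 2: smallest deg-1 vertex = 6, p_2 = 12. Add edge {6,12}. Now deg[6]=0, deg[12]=2.
Step 3: smallest deg-1 vertex = 9, p_3 = 2. Add edge {2,9}. Now deg[9]=0, deg[2]=1.
Step 4: smallest deg-1 vertex = 2, p_4 = 12. Add edge {2,12}. Now deg[2]=0, deg[12]=1.
Step 5: smallest deg-1 vertex = 11, p_5 = 4. Add edge {4,11}. Now deg[11]=0, deg[4]=1.
Step 6: smallest deg-1 vertex = 4, p_6 = 7. Add edge {4,7}. Now deg[4]=0, deg[7]=1.
Step 7: smallest deg-1 vertex = 7, p_7 = 10. Add edge {7,10}. Now deg[7]=0, deg[10]=1.
Step 8: smallest deg-1 vertex = 10, p_8 = 8. Add edge {8,10}. Now deg[10]=0, deg[8]=1.
Step 9: smallest deg-1 vertex = 8, p_9 = 5. Add edge {5,8}. Now deg[8]=0, deg[5]=1.
Step 10: smallest deg-1 vertex = 5, p_10 = 1. Add edge {1,5}. Now deg[5]=0, deg[1]=1.
Final: two remaining deg-1 vertices are 1, 12. Add edge {1,12}.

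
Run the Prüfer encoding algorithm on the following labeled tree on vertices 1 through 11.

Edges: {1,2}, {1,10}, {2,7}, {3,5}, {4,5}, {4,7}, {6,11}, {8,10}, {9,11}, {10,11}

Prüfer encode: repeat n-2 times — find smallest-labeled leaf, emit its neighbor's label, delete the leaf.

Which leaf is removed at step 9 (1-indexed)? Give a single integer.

Step 1: current leaves = {3,6,8,9}. Remove leaf 3 (neighbor: 5).
Step 2: current leaves = {5,6,8,9}. Remove leaf 5 (neighbor: 4).
Step 3: current leaves = {4,6,8,9}. Remove leaf 4 (neighbor: 7).
Step 4: current leaves = {6,7,8,9}. Remove leaf 6 (neighbor: 11).
Step 5: current leaves = {7,8,9}. Remove leaf 7 (neighbor: 2).
Step 6: current leaves = {2,8,9}. Remove leaf 2 (neighbor: 1).
Step 7: current leaves = {1,8,9}. Remove leaf 1 (neighbor: 10).
Step 8: current leaves = {8,9}. Remove leaf 8 (neighbor: 10).
Step 9: current leaves = {9,10}. Remove leaf 9 (neighbor: 11).

Answer: 9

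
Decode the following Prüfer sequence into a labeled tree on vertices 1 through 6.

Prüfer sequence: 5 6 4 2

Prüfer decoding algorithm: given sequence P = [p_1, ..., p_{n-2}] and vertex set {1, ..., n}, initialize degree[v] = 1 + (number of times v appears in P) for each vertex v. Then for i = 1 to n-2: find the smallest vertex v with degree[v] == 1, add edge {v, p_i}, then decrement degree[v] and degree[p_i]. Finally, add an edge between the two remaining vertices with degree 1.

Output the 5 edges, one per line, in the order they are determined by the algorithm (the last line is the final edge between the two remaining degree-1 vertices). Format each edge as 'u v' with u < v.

Initial degrees: {1:1, 2:2, 3:1, 4:2, 5:2, 6:2}
Step 1: smallest deg-1 vertex = 1, p_1 = 5. Add edge {1,5}. Now deg[1]=0, deg[5]=1.
Step 2: smallest deg-1 vertex = 3, p_2 = 6. Add edge {3,6}. Now deg[3]=0, deg[6]=1.
Step 3: smallest deg-1 vertex = 5, p_3 = 4. Add edge {4,5}. Now deg[5]=0, deg[4]=1.
Step 4: smallest deg-1 vertex = 4, p_4 = 2. Add edge {2,4}. Now deg[4]=0, deg[2]=1.
Final: two remaining deg-1 vertices are 2, 6. Add edge {2,6}.

Answer: 1 5
3 6
4 5
2 4
2 6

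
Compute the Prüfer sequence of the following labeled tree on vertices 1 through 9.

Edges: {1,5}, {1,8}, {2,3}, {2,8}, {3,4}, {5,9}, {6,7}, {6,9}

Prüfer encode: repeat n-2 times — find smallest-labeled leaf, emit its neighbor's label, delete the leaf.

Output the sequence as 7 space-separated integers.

Step 1: leaves = {4,7}. Remove smallest leaf 4, emit neighbor 3.
Step 2: leaves = {3,7}. Remove smallest leaf 3, emit neighbor 2.
Step 3: leaves = {2,7}. Remove smallest leaf 2, emit neighbor 8.
Step 4: leaves = {7,8}. Remove smallest leaf 7, emit neighbor 6.
Step 5: leaves = {6,8}. Remove smallest leaf 6, emit neighbor 9.
Step 6: leaves = {8,9}. Remove smallest leaf 8, emit neighbor 1.
Step 7: leaves = {1,9}. Remove smallest leaf 1, emit neighbor 5.
Done: 2 vertices remain (5, 9). Sequence = [3 2 8 6 9 1 5]

Answer: 3 2 8 6 9 1 5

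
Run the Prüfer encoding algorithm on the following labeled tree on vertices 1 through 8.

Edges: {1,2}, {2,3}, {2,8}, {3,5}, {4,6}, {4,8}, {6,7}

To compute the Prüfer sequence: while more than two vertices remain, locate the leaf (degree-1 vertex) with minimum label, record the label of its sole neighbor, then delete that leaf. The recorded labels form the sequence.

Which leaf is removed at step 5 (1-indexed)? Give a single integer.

Step 1: current leaves = {1,5,7}. Remove leaf 1 (neighbor: 2).
Step 2: current leaves = {5,7}. Remove leaf 5 (neighbor: 3).
Step 3: current leaves = {3,7}. Remove leaf 3 (neighbor: 2).
Step 4: current leaves = {2,7}. Remove leaf 2 (neighbor: 8).
Step 5: current leaves = {7,8}. Remove leaf 7 (neighbor: 6).

Answer: 7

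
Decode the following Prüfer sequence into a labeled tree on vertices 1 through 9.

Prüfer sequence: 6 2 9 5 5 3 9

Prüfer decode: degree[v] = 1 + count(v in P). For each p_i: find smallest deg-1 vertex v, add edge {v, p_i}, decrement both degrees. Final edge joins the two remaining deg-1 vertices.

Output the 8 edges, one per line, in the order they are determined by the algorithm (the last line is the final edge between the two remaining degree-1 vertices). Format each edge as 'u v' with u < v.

Answer: 1 6
2 4
2 9
5 6
5 7
3 5
3 9
8 9

Derivation:
Initial degrees: {1:1, 2:2, 3:2, 4:1, 5:3, 6:2, 7:1, 8:1, 9:3}
Step 1: smallest deg-1 vertex = 1, p_1 = 6. Add edge {1,6}. Now deg[1]=0, deg[6]=1.
Step 2: smallest deg-1 vertex = 4, p_2 = 2. Add edge {2,4}. Now deg[4]=0, deg[2]=1.
Step 3: smallest deg-1 vertex = 2, p_3 = 9. Add edge {2,9}. Now deg[2]=0, deg[9]=2.
Step 4: smallest deg-1 vertex = 6, p_4 = 5. Add edge {5,6}. Now deg[6]=0, deg[5]=2.
Step 5: smallest deg-1 vertex = 7, p_5 = 5. Add edge {5,7}. Now deg[7]=0, deg[5]=1.
Step 6: smallest deg-1 vertex = 5, p_6 = 3. Add edge {3,5}. Now deg[5]=0, deg[3]=1.
Step 7: smallest deg-1 vertex = 3, p_7 = 9. Add edge {3,9}. Now deg[3]=0, deg[9]=1.
Final: two remaining deg-1 vertices are 8, 9. Add edge {8,9}.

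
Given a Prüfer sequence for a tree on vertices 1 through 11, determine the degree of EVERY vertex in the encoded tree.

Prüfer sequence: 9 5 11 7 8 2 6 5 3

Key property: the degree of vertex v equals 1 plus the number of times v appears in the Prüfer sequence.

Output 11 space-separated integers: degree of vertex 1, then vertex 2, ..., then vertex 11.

p_1 = 9: count[9] becomes 1
p_2 = 5: count[5] becomes 1
p_3 = 11: count[11] becomes 1
p_4 = 7: count[7] becomes 1
p_5 = 8: count[8] becomes 1
p_6 = 2: count[2] becomes 1
p_7 = 6: count[6] becomes 1
p_8 = 5: count[5] becomes 2
p_9 = 3: count[3] becomes 1
Degrees (1 + count): deg[1]=1+0=1, deg[2]=1+1=2, deg[3]=1+1=2, deg[4]=1+0=1, deg[5]=1+2=3, deg[6]=1+1=2, deg[7]=1+1=2, deg[8]=1+1=2, deg[9]=1+1=2, deg[10]=1+0=1, deg[11]=1+1=2

Answer: 1 2 2 1 3 2 2 2 2 1 2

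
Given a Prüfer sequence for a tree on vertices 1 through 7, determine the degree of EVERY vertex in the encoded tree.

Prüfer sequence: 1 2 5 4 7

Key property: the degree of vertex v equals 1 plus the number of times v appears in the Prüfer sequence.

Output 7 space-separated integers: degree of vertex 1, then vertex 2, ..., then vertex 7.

p_1 = 1: count[1] becomes 1
p_2 = 2: count[2] becomes 1
p_3 = 5: count[5] becomes 1
p_4 = 4: count[4] becomes 1
p_5 = 7: count[7] becomes 1
Degrees (1 + count): deg[1]=1+1=2, deg[2]=1+1=2, deg[3]=1+0=1, deg[4]=1+1=2, deg[5]=1+1=2, deg[6]=1+0=1, deg[7]=1+1=2

Answer: 2 2 1 2 2 1 2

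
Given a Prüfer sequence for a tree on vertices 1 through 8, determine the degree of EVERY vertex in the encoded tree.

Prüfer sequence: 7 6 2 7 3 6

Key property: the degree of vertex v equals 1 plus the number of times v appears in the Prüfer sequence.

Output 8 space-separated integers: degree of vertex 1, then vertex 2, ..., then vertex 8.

Answer: 1 2 2 1 1 3 3 1

Derivation:
p_1 = 7: count[7] becomes 1
p_2 = 6: count[6] becomes 1
p_3 = 2: count[2] becomes 1
p_4 = 7: count[7] becomes 2
p_5 = 3: count[3] becomes 1
p_6 = 6: count[6] becomes 2
Degrees (1 + count): deg[1]=1+0=1, deg[2]=1+1=2, deg[3]=1+1=2, deg[4]=1+0=1, deg[5]=1+0=1, deg[6]=1+2=3, deg[7]=1+2=3, deg[8]=1+0=1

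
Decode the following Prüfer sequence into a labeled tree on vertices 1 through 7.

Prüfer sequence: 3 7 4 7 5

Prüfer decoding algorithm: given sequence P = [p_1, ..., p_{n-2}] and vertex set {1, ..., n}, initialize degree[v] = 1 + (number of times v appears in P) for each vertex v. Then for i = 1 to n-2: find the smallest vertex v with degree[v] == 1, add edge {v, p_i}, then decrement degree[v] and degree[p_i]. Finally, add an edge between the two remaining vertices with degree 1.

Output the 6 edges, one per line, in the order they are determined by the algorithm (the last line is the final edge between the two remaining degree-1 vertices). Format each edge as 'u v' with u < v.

Answer: 1 3
2 7
3 4
4 7
5 6
5 7

Derivation:
Initial degrees: {1:1, 2:1, 3:2, 4:2, 5:2, 6:1, 7:3}
Step 1: smallest deg-1 vertex = 1, p_1 = 3. Add edge {1,3}. Now deg[1]=0, deg[3]=1.
Step 2: smallest deg-1 vertex = 2, p_2 = 7. Add edge {2,7}. Now deg[2]=0, deg[7]=2.
Step 3: smallest deg-1 vertex = 3, p_3 = 4. Add edge {3,4}. Now deg[3]=0, deg[4]=1.
Step 4: smallest deg-1 vertex = 4, p_4 = 7. Add edge {4,7}. Now deg[4]=0, deg[7]=1.
Step 5: smallest deg-1 vertex = 6, p_5 = 5. Add edge {5,6}. Now deg[6]=0, deg[5]=1.
Final: two remaining deg-1 vertices are 5, 7. Add edge {5,7}.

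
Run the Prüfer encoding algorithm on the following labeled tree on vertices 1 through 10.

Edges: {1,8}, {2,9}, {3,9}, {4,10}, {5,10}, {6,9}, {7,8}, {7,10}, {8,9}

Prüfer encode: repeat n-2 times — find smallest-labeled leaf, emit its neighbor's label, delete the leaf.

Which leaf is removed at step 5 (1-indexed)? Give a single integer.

Answer: 5

Derivation:
Step 1: current leaves = {1,2,3,4,5,6}. Remove leaf 1 (neighbor: 8).
Step 2: current leaves = {2,3,4,5,6}. Remove leaf 2 (neighbor: 9).
Step 3: current leaves = {3,4,5,6}. Remove leaf 3 (neighbor: 9).
Step 4: current leaves = {4,5,6}. Remove leaf 4 (neighbor: 10).
Step 5: current leaves = {5,6}. Remove leaf 5 (neighbor: 10).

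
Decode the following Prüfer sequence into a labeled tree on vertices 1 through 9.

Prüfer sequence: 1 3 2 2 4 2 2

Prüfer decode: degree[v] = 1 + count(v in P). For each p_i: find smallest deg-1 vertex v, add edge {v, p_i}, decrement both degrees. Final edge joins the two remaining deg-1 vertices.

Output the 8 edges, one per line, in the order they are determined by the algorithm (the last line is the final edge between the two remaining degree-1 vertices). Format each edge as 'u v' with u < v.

Answer: 1 5
1 3
2 3
2 6
4 7
2 4
2 8
2 9

Derivation:
Initial degrees: {1:2, 2:5, 3:2, 4:2, 5:1, 6:1, 7:1, 8:1, 9:1}
Step 1: smallest deg-1 vertex = 5, p_1 = 1. Add edge {1,5}. Now deg[5]=0, deg[1]=1.
Step 2: smallest deg-1 vertex = 1, p_2 = 3. Add edge {1,3}. Now deg[1]=0, deg[3]=1.
Step 3: smallest deg-1 vertex = 3, p_3 = 2. Add edge {2,3}. Now deg[3]=0, deg[2]=4.
Step 4: smallest deg-1 vertex = 6, p_4 = 2. Add edge {2,6}. Now deg[6]=0, deg[2]=3.
Step 5: smallest deg-1 vertex = 7, p_5 = 4. Add edge {4,7}. Now deg[7]=0, deg[4]=1.
Step 6: smallest deg-1 vertex = 4, p_6 = 2. Add edge {2,4}. Now deg[4]=0, deg[2]=2.
Step 7: smallest deg-1 vertex = 8, p_7 = 2. Add edge {2,8}. Now deg[8]=0, deg[2]=1.
Final: two remaining deg-1 vertices are 2, 9. Add edge {2,9}.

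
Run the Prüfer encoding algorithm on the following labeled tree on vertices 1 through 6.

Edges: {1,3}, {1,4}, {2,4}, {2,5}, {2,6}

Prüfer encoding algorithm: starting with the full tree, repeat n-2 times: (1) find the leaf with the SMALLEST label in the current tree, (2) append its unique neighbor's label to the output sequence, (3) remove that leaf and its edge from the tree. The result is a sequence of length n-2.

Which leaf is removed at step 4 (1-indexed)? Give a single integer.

Answer: 5

Derivation:
Step 1: current leaves = {3,5,6}. Remove leaf 3 (neighbor: 1).
Step 2: current leaves = {1,5,6}. Remove leaf 1 (neighbor: 4).
Step 3: current leaves = {4,5,6}. Remove leaf 4 (neighbor: 2).
Step 4: current leaves = {5,6}. Remove leaf 5 (neighbor: 2).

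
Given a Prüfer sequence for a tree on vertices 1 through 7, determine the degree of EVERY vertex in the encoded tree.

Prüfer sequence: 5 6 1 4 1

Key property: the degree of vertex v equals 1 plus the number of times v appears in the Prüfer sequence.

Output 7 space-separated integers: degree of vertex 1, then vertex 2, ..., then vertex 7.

p_1 = 5: count[5] becomes 1
p_2 = 6: count[6] becomes 1
p_3 = 1: count[1] becomes 1
p_4 = 4: count[4] becomes 1
p_5 = 1: count[1] becomes 2
Degrees (1 + count): deg[1]=1+2=3, deg[2]=1+0=1, deg[3]=1+0=1, deg[4]=1+1=2, deg[5]=1+1=2, deg[6]=1+1=2, deg[7]=1+0=1

Answer: 3 1 1 2 2 2 1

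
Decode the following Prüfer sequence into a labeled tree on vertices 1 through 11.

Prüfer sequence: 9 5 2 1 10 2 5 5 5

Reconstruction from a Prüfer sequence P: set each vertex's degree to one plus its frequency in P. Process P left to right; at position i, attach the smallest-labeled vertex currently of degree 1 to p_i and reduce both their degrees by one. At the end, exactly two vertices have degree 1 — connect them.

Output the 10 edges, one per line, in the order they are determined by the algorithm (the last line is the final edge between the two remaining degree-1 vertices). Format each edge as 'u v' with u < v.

Answer: 3 9
4 5
2 6
1 7
1 10
2 8
2 5
5 9
5 10
5 11

Derivation:
Initial degrees: {1:2, 2:3, 3:1, 4:1, 5:5, 6:1, 7:1, 8:1, 9:2, 10:2, 11:1}
Step 1: smallest deg-1 vertex = 3, p_1 = 9. Add edge {3,9}. Now deg[3]=0, deg[9]=1.
Step 2: smallest deg-1 vertex = 4, p_2 = 5. Add edge {4,5}. Now deg[4]=0, deg[5]=4.
Step 3: smallest deg-1 vertex = 6, p_3 = 2. Add edge {2,6}. Now deg[6]=0, deg[2]=2.
Step 4: smallest deg-1 vertex = 7, p_4 = 1. Add edge {1,7}. Now deg[7]=0, deg[1]=1.
Step 5: smallest deg-1 vertex = 1, p_5 = 10. Add edge {1,10}. Now deg[1]=0, deg[10]=1.
Step 6: smallest deg-1 vertex = 8, p_6 = 2. Add edge {2,8}. Now deg[8]=0, deg[2]=1.
Step 7: smallest deg-1 vertex = 2, p_7 = 5. Add edge {2,5}. Now deg[2]=0, deg[5]=3.
Step 8: smallest deg-1 vertex = 9, p_8 = 5. Add edge {5,9}. Now deg[9]=0, deg[5]=2.
Step 9: smallest deg-1 vertex = 10, p_9 = 5. Add edge {5,10}. Now deg[10]=0, deg[5]=1.
Final: two remaining deg-1 vertices are 5, 11. Add edge {5,11}.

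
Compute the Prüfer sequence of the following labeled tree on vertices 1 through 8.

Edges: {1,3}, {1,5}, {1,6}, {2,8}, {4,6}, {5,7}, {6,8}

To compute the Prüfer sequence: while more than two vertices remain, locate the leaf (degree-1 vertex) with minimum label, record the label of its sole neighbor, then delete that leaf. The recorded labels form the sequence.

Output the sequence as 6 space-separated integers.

Step 1: leaves = {2,3,4,7}. Remove smallest leaf 2, emit neighbor 8.
Step 2: leaves = {3,4,7,8}. Remove smallest leaf 3, emit neighbor 1.
Step 3: leaves = {4,7,8}. Remove smallest leaf 4, emit neighbor 6.
Step 4: leaves = {7,8}. Remove smallest leaf 7, emit neighbor 5.
Step 5: leaves = {5,8}. Remove smallest leaf 5, emit neighbor 1.
Step 6: leaves = {1,8}. Remove smallest leaf 1, emit neighbor 6.
Done: 2 vertices remain (6, 8). Sequence = [8 1 6 5 1 6]

Answer: 8 1 6 5 1 6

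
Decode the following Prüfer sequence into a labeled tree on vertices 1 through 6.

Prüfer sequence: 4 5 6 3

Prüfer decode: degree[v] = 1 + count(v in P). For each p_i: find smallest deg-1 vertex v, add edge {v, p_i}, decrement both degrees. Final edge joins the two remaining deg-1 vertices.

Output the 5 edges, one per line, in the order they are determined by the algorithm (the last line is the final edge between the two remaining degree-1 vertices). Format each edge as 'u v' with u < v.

Answer: 1 4
2 5
4 6
3 5
3 6

Derivation:
Initial degrees: {1:1, 2:1, 3:2, 4:2, 5:2, 6:2}
Step 1: smallest deg-1 vertex = 1, p_1 = 4. Add edge {1,4}. Now deg[1]=0, deg[4]=1.
Step 2: smallest deg-1 vertex = 2, p_2 = 5. Add edge {2,5}. Now deg[2]=0, deg[5]=1.
Step 3: smallest deg-1 vertex = 4, p_3 = 6. Add edge {4,6}. Now deg[4]=0, deg[6]=1.
Step 4: smallest deg-1 vertex = 5, p_4 = 3. Add edge {3,5}. Now deg[5]=0, deg[3]=1.
Final: two remaining deg-1 vertices are 3, 6. Add edge {3,6}.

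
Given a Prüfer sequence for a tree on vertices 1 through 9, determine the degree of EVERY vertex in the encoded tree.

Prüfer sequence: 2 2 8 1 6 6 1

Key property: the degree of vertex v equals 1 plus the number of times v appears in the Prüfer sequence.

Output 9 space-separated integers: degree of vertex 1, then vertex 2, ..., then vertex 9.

p_1 = 2: count[2] becomes 1
p_2 = 2: count[2] becomes 2
p_3 = 8: count[8] becomes 1
p_4 = 1: count[1] becomes 1
p_5 = 6: count[6] becomes 1
p_6 = 6: count[6] becomes 2
p_7 = 1: count[1] becomes 2
Degrees (1 + count): deg[1]=1+2=3, deg[2]=1+2=3, deg[3]=1+0=1, deg[4]=1+0=1, deg[5]=1+0=1, deg[6]=1+2=3, deg[7]=1+0=1, deg[8]=1+1=2, deg[9]=1+0=1

Answer: 3 3 1 1 1 3 1 2 1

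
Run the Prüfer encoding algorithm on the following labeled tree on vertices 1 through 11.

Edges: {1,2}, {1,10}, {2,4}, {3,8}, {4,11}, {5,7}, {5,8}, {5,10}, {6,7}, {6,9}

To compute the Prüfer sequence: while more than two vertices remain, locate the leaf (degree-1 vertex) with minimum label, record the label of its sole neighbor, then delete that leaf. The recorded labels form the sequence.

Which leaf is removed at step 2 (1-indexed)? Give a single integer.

Step 1: current leaves = {3,9,11}. Remove leaf 3 (neighbor: 8).
Step 2: current leaves = {8,9,11}. Remove leaf 8 (neighbor: 5).

Answer: 8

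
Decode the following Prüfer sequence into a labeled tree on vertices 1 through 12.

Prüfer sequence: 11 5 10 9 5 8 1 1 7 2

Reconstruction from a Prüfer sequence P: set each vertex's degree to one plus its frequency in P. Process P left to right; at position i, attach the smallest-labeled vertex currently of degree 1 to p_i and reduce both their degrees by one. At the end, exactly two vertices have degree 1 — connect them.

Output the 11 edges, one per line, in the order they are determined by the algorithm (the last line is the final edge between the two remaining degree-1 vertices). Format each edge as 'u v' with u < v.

Initial degrees: {1:3, 2:2, 3:1, 4:1, 5:3, 6:1, 7:2, 8:2, 9:2, 10:2, 11:2, 12:1}
Step 1: smallest deg-1 vertex = 3, p_1 = 11. Add edge {3,11}. Now deg[3]=0, deg[11]=1.
Step 2: smallest deg-1 vertex = 4, p_2 = 5. Add edge {4,5}. Now deg[4]=0, deg[5]=2.
Step 3: smallest deg-1 vertex = 6, p_3 = 10. Add edge {6,10}. Now deg[6]=0, deg[10]=1.
Step 4: smallest deg-1 vertex = 10, p_4 = 9. Add edge {9,10}. Now deg[10]=0, deg[9]=1.
Step 5: smallest deg-1 vertex = 9, p_5 = 5. Add edge {5,9}. Now deg[9]=0, deg[5]=1.
Step 6: smallest deg-1 vertex = 5, p_6 = 8. Add edge {5,8}. Now deg[5]=0, deg[8]=1.
Step 7: smallest deg-1 vertex = 8, p_7 = 1. Add edge {1,8}. Now deg[8]=0, deg[1]=2.
Step 8: smallest deg-1 vertex = 11, p_8 = 1. Add edge {1,11}. Now deg[11]=0, deg[1]=1.
Step 9: smallest deg-1 vertex = 1, p_9 = 7. Add edge {1,7}. Now deg[1]=0, deg[7]=1.
Step 10: smallest deg-1 vertex = 7, p_10 = 2. Add edge {2,7}. Now deg[7]=0, deg[2]=1.
Final: two remaining deg-1 vertices are 2, 12. Add edge {2,12}.

Answer: 3 11
4 5
6 10
9 10
5 9
5 8
1 8
1 11
1 7
2 7
2 12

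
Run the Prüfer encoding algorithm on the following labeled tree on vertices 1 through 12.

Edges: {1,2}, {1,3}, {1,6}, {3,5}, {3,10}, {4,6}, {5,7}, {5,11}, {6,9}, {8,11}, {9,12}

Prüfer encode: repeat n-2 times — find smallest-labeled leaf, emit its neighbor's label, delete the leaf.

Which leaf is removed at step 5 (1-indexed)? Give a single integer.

Answer: 10

Derivation:
Step 1: current leaves = {2,4,7,8,10,12}. Remove leaf 2 (neighbor: 1).
Step 2: current leaves = {4,7,8,10,12}. Remove leaf 4 (neighbor: 6).
Step 3: current leaves = {7,8,10,12}. Remove leaf 7 (neighbor: 5).
Step 4: current leaves = {8,10,12}. Remove leaf 8 (neighbor: 11).
Step 5: current leaves = {10,11,12}. Remove leaf 10 (neighbor: 3).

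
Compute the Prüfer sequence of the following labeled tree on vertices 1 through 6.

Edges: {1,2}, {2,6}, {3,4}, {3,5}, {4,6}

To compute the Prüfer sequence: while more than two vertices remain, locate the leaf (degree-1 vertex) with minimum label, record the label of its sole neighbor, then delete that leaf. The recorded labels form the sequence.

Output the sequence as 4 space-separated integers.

Step 1: leaves = {1,5}. Remove smallest leaf 1, emit neighbor 2.
Step 2: leaves = {2,5}. Remove smallest leaf 2, emit neighbor 6.
Step 3: leaves = {5,6}. Remove smallest leaf 5, emit neighbor 3.
Step 4: leaves = {3,6}. Remove smallest leaf 3, emit neighbor 4.
Done: 2 vertices remain (4, 6). Sequence = [2 6 3 4]

Answer: 2 6 3 4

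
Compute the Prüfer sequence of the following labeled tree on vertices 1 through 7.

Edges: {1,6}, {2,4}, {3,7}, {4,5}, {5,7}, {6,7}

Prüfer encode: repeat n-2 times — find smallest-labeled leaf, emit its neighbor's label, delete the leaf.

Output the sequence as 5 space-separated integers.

Step 1: leaves = {1,2,3}. Remove smallest leaf 1, emit neighbor 6.
Step 2: leaves = {2,3,6}. Remove smallest leaf 2, emit neighbor 4.
Step 3: leaves = {3,4,6}. Remove smallest leaf 3, emit neighbor 7.
Step 4: leaves = {4,6}. Remove smallest leaf 4, emit neighbor 5.
Step 5: leaves = {5,6}. Remove smallest leaf 5, emit neighbor 7.
Done: 2 vertices remain (6, 7). Sequence = [6 4 7 5 7]

Answer: 6 4 7 5 7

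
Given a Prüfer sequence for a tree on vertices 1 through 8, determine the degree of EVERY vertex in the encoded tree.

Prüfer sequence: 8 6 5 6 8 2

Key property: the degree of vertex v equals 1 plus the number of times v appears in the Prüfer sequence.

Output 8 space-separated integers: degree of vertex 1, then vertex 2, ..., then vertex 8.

p_1 = 8: count[8] becomes 1
p_2 = 6: count[6] becomes 1
p_3 = 5: count[5] becomes 1
p_4 = 6: count[6] becomes 2
p_5 = 8: count[8] becomes 2
p_6 = 2: count[2] becomes 1
Degrees (1 + count): deg[1]=1+0=1, deg[2]=1+1=2, deg[3]=1+0=1, deg[4]=1+0=1, deg[5]=1+1=2, deg[6]=1+2=3, deg[7]=1+0=1, deg[8]=1+2=3

Answer: 1 2 1 1 2 3 1 3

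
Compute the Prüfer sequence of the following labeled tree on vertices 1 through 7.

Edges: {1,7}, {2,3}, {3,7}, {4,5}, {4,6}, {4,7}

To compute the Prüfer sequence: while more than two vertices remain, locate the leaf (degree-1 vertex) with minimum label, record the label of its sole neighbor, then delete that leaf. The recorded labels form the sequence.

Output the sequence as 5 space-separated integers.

Step 1: leaves = {1,2,5,6}. Remove smallest leaf 1, emit neighbor 7.
Step 2: leaves = {2,5,6}. Remove smallest leaf 2, emit neighbor 3.
Step 3: leaves = {3,5,6}. Remove smallest leaf 3, emit neighbor 7.
Step 4: leaves = {5,6,7}. Remove smallest leaf 5, emit neighbor 4.
Step 5: leaves = {6,7}. Remove smallest leaf 6, emit neighbor 4.
Done: 2 vertices remain (4, 7). Sequence = [7 3 7 4 4]

Answer: 7 3 7 4 4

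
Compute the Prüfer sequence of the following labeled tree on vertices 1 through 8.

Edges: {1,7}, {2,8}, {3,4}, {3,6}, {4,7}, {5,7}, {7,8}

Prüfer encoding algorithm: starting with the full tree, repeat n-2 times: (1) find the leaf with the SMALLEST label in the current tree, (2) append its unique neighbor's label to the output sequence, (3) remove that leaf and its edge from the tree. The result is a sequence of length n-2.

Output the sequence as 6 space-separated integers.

Step 1: leaves = {1,2,5,6}. Remove smallest leaf 1, emit neighbor 7.
Step 2: leaves = {2,5,6}. Remove smallest leaf 2, emit neighbor 8.
Step 3: leaves = {5,6,8}. Remove smallest leaf 5, emit neighbor 7.
Step 4: leaves = {6,8}. Remove smallest leaf 6, emit neighbor 3.
Step 5: leaves = {3,8}. Remove smallest leaf 3, emit neighbor 4.
Step 6: leaves = {4,8}. Remove smallest leaf 4, emit neighbor 7.
Done: 2 vertices remain (7, 8). Sequence = [7 8 7 3 4 7]

Answer: 7 8 7 3 4 7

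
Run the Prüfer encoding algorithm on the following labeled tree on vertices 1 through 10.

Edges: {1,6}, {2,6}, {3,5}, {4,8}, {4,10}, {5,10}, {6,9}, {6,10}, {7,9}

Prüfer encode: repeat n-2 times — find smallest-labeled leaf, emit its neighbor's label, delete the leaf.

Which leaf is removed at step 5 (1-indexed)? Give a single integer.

Answer: 7

Derivation:
Step 1: current leaves = {1,2,3,7,8}. Remove leaf 1 (neighbor: 6).
Step 2: current leaves = {2,3,7,8}. Remove leaf 2 (neighbor: 6).
Step 3: current leaves = {3,7,8}. Remove leaf 3 (neighbor: 5).
Step 4: current leaves = {5,7,8}. Remove leaf 5 (neighbor: 10).
Step 5: current leaves = {7,8}. Remove leaf 7 (neighbor: 9).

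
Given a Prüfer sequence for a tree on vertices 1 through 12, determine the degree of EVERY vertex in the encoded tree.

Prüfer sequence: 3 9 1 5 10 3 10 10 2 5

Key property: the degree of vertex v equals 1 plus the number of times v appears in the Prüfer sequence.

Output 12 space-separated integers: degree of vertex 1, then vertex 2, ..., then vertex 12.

p_1 = 3: count[3] becomes 1
p_2 = 9: count[9] becomes 1
p_3 = 1: count[1] becomes 1
p_4 = 5: count[5] becomes 1
p_5 = 10: count[10] becomes 1
p_6 = 3: count[3] becomes 2
p_7 = 10: count[10] becomes 2
p_8 = 10: count[10] becomes 3
p_9 = 2: count[2] becomes 1
p_10 = 5: count[5] becomes 2
Degrees (1 + count): deg[1]=1+1=2, deg[2]=1+1=2, deg[3]=1+2=3, deg[4]=1+0=1, deg[5]=1+2=3, deg[6]=1+0=1, deg[7]=1+0=1, deg[8]=1+0=1, deg[9]=1+1=2, deg[10]=1+3=4, deg[11]=1+0=1, deg[12]=1+0=1

Answer: 2 2 3 1 3 1 1 1 2 4 1 1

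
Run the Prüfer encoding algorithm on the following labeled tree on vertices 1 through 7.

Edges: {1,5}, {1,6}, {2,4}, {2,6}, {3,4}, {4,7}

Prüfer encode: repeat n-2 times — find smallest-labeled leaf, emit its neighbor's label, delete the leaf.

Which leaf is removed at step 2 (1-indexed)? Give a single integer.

Answer: 5

Derivation:
Step 1: current leaves = {3,5,7}. Remove leaf 3 (neighbor: 4).
Step 2: current leaves = {5,7}. Remove leaf 5 (neighbor: 1).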